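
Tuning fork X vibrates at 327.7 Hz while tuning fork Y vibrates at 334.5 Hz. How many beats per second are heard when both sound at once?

The beat frequency equals the magnitude of the frequency difference.
|327.7 − 334.5| = 6.8 Hz.

6.8 Hz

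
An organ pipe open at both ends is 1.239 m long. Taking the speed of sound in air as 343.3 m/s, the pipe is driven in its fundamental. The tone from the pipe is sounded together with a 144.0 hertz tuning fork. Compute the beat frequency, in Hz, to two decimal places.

5.46 Hz

Open pipe: f_n = n·v/(2L) = 1·343.3/(2·1.239) = 138.5391 Hz.
f_beat = |138.5391 − 144.0| = 5.46 Hz.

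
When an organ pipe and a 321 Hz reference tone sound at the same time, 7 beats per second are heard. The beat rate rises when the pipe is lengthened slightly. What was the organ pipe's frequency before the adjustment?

314 Hz

|f − 321| = 7, so the organ pipe was at either 314 Hz or 328 Hz.
A longer pipe has a lower fundamental; the adjustment lowers the organ pipe's frequency.
The beat rate rose, so the adjustment moved the organ pipe further from 321 Hz — it was already below the reference.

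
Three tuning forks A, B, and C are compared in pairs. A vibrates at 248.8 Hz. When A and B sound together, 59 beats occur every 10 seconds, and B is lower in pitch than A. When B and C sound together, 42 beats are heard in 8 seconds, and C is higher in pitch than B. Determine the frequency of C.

A–B: Beat frequency = 59/10 = 5.9 Hz.
B is below A, so f_B = 248.8 − 5.9 = 242.9 Hz.
B–C: Beat frequency = 42/8 = 5.25 Hz.
C is above B, so f_C = 242.9 + 5.25 = 248.15 Hz.

248.15 Hz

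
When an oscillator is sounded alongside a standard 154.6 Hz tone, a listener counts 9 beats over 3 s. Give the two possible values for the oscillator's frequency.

Beat frequency = 9/3 = 3 Hz.
|f − 154.6| = 3, so f = 154.6 ± 3.

151.6 Hz or 157.6 Hz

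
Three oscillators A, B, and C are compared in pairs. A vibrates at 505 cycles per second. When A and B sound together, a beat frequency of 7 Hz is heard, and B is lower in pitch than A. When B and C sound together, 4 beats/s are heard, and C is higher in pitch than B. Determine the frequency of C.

502 Hz

B is below A, so f_B = 505 − 7 = 498 Hz.
C is above B, so f_C = 498 + 4 = 502 Hz.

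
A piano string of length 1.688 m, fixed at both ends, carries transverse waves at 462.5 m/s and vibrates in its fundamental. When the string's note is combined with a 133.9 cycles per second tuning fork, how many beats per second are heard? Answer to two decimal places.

3.10 Hz

For a string fixed at both ends, f_n = n·v/(2L) = 1·462.5/(2·1.688) = 136.9964 Hz.
f_beat = |136.9964 − 133.9| = 3.10 Hz.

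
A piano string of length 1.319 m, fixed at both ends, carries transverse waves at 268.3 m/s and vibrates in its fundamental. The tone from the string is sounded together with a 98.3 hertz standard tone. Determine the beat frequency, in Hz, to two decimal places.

3.41 Hz

For a string fixed at both ends, f_n = n·v/(2L) = 1·268.3/(2·1.319) = 101.7058 Hz.
f_beat = |101.7058 − 98.3| = 3.41 Hz.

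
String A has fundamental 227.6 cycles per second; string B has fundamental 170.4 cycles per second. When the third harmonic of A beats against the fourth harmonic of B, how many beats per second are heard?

1.2 Hz

Third harmonic of the first: 3·227.6 = 682.8 Hz.
Fourth harmonic of the second: 4·170.4 = 681.6 Hz.
f_beat = |682.8 − 681.6| = 1.2 Hz.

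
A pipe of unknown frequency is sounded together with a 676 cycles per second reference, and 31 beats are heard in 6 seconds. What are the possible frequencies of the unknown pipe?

Beat frequency = 31/6 = 5.1667 Hz.
|f − 676| = 5.1667, so f = 676 ± 5.1667.

670.8333 Hz or 681.1667 Hz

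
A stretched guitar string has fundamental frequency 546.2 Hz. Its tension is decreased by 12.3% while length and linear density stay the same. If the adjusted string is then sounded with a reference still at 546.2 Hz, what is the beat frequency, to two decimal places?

For a string, f ∝ √T, so the new frequency is 546.2·√0.877 = 511.5069 Hz.
f_beat = |511.5069 − 546.2| = 34.69 Hz.

34.69 Hz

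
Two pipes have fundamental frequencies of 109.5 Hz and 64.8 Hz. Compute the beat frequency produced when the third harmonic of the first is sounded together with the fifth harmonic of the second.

4.5 Hz

Third harmonic of the first: 3·109.5 = 328.5 Hz.
Fifth harmonic of the second: 5·64.8 = 324.0 Hz.
f_beat = |328.5 − 324.0| = 4.5 Hz.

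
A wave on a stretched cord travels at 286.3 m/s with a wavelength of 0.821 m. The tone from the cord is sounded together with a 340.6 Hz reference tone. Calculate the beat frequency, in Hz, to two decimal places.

8.12 Hz

Source frequency f = v/λ = 286.3/0.821 = 348.7211 Hz.
f_beat = |348.7211 − 340.6| = 8.12 Hz.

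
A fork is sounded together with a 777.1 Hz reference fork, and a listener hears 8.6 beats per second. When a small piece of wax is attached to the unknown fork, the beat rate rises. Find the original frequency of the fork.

|f − 777.1| = 8.6, so the fork was at either 768.5 Hz or 785.7 Hz.
Loading a fork with wax lowers its frequency; the adjustment lowers the fork's frequency.
The beat rate rose, so the adjustment moved the fork further from 777.1 Hz — it was already below the reference.

768.5 Hz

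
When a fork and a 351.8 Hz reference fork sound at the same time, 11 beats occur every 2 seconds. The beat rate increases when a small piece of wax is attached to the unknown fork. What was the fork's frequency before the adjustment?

346.3 Hz

Beat frequency = 11/2 = 5.5 Hz.
|f − 351.8| = 5.5, so the fork was at either 346.3 Hz or 357.3 Hz.
Loading a fork with wax lowers its frequency; the adjustment lowers the fork's frequency.
The beat rate rose, so the adjustment moved the fork further from 351.8 Hz — it was already below the reference.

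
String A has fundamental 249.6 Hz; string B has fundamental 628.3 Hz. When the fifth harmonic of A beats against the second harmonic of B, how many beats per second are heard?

Fifth harmonic of the first: 5·249.6 = 1248.0 Hz.
Second harmonic of the second: 2·628.3 = 1256.6 Hz.
f_beat = |1248.0 − 1256.6| = 8.6 Hz.

8.6 Hz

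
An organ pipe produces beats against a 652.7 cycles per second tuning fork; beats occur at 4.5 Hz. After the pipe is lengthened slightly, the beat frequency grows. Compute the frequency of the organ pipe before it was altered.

648.2 Hz

|f − 652.7| = 4.5, so the organ pipe was at either 648.2 Hz or 657.2 Hz.
A longer pipe has a lower fundamental; the adjustment lowers the organ pipe's frequency.
The beat rate rose, so the adjustment moved the organ pipe further from 652.7 Hz — it was already below the reference.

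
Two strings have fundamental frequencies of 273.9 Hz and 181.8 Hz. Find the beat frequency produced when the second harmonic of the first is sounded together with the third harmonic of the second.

Second harmonic of the first: 2·273.9 = 547.8 Hz.
Third harmonic of the second: 3·181.8 = 545.4 Hz.
f_beat = |547.8 − 545.4| = 2.4 Hz.

2.4 Hz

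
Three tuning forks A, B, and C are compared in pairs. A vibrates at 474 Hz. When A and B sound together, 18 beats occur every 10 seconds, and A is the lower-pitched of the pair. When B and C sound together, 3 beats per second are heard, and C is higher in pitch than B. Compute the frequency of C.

478.8 Hz

A–B: Beat frequency = 18/10 = 1.8 Hz.
B is above A, so f_B = 474 + 1.8 = 475.8 Hz.
C is above B, so f_C = 475.8 + 3 = 478.8 Hz.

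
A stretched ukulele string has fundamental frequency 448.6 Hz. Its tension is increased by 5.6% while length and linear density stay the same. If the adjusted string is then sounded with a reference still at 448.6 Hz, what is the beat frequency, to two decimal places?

12.39 Hz

For a string, f ∝ √T, so the new frequency is 448.6·√1.056 = 460.9897 Hz.
f_beat = |460.9897 − 448.6| = 12.39 Hz.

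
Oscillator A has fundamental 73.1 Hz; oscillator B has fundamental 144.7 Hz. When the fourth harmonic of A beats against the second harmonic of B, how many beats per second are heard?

Fourth harmonic of the first: 4·73.1 = 292.4 Hz.
Second harmonic of the second: 2·144.7 = 289.4 Hz.
f_beat = |292.4 − 289.4| = 3.0 Hz.

3.0 Hz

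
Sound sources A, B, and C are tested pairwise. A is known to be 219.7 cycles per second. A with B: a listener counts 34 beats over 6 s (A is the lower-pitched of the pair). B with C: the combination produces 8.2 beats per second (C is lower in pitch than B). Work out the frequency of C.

217.1667 Hz

A–B: Beat frequency = 34/6 = 5.6667 Hz.
B is above A, so f_B = 219.7 + 5.6667 = 225.3667 Hz.
C is below B, so f_C = 225.3667 − 8.2 = 217.1667 Hz.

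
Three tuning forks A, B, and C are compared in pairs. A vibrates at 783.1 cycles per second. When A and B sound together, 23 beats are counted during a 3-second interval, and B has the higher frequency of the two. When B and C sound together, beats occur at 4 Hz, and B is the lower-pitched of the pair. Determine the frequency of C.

A–B: Beat frequency = 23/3 = 7.6667 Hz.
B is above A, so f_B = 783.1 + 7.6667 = 790.7667 Hz.
C is above B, so f_C = 790.7667 + 4 = 794.7667 Hz.

794.7667 Hz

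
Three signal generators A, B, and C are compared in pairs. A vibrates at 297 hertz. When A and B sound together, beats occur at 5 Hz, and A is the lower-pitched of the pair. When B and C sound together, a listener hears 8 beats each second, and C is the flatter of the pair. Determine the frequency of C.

B is above A, so f_B = 297 + 5 = 302 Hz.
C is below B, so f_C = 302 − 8 = 294 Hz.

294 Hz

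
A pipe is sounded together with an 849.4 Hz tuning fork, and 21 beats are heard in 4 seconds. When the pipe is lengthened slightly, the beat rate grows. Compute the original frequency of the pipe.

Beat frequency = 21/4 = 5.25 Hz.
|f − 849.4| = 5.25, so the pipe was at either 844.15 Hz or 854.65 Hz.
A longer pipe has a lower fundamental; the adjustment lowers the pipe's frequency.
The beat rate rose, so the adjustment moved the pipe further from 849.4 Hz — it was already below the reference.

844.15 Hz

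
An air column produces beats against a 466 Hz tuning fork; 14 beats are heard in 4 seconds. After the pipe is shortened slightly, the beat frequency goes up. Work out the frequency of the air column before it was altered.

Beat frequency = 14/4 = 3.5 Hz.
|f − 466| = 3.5, so the air column was at either 462.5 Hz or 469.5 Hz.
A shorter pipe has a higher fundamental; the adjustment raises the air column's frequency.
The beat rate rose, so the adjustment moved the air column further from 466 Hz — it was already above the reference.

469.5 Hz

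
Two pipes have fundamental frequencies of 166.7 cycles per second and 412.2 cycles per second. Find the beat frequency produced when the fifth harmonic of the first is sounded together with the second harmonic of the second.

9.1 Hz

Fifth harmonic of the first: 5·166.7 = 833.5 Hz.
Second harmonic of the second: 2·412.2 = 824.4 Hz.
f_beat = |833.5 − 824.4| = 9.1 Hz.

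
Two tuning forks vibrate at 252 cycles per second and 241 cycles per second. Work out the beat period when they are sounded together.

f_beat = |252 − 241| = 11 Hz.
Beat period T = 1 / f_beat = 1 / 11 s.

0.091 s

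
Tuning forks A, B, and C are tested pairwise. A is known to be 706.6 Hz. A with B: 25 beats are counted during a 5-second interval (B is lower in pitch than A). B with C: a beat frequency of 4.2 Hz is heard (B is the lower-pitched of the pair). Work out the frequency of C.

A–B: Beat frequency = 25/5 = 5 Hz.
B is below A, so f_B = 706.6 − 5 = 701.6 Hz.
C is above B, so f_C = 701.6 + 4.2 = 705.8 Hz.

705.8 Hz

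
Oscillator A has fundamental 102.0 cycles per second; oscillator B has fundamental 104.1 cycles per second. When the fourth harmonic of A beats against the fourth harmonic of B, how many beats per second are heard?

Fourth harmonic of the first: 4·102.0 = 408.0 Hz.
Fourth harmonic of the second: 4·104.1 = 416.4 Hz.
f_beat = |408.0 − 416.4| = 8.4 Hz.

8.4 Hz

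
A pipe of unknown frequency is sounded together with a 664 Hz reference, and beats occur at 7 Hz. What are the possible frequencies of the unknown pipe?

|f − 664| = 7, so f = 664 ± 7.

657 Hz or 671 Hz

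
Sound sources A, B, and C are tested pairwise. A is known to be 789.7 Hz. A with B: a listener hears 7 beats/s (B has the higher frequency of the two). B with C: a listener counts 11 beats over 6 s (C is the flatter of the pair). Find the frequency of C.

794.8667 Hz

B is above A, so f_B = 789.7 + 7 = 796.7 Hz.
B–C: Beat frequency = 11/6 = 1.8333 Hz.
C is below B, so f_C = 796.7 − 1.8333 = 794.8667 Hz.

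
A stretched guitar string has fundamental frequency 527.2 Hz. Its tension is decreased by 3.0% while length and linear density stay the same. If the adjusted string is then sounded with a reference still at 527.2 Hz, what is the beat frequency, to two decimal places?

For a string, f ∝ √T, so the new frequency is 527.2·√0.970 = 519.2318 Hz.
f_beat = |519.2318 − 527.2| = 7.97 Hz.

7.97 Hz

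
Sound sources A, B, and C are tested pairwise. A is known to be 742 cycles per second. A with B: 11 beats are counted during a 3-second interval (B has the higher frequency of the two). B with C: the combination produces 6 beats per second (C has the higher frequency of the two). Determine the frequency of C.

A–B: Beat frequency = 11/3 = 3.6667 Hz.
B is above A, so f_B = 742 + 3.6667 = 745.6667 Hz.
C is above B, so f_C = 745.6667 + 6 = 751.6667 Hz.

751.6667 Hz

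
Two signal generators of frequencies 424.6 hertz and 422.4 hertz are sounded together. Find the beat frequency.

f_beat = |f₁ − f₂|.
|424.6 − 422.4| = 2.2 Hz.

2.2 Hz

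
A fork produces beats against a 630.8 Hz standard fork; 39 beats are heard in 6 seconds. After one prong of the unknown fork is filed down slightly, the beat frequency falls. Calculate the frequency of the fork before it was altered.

624.3 Hz

Beat frequency = 39/6 = 6.5 Hz.
|f − 630.8| = 6.5, so the fork was at either 624.3 Hz or 637.3 Hz.
Filing a prong removes mass and raises the fork's frequency; the adjustment raises the fork's frequency.
The beat rate fell, so the adjustment moved the fork toward 630.8 Hz — it must have started below the reference.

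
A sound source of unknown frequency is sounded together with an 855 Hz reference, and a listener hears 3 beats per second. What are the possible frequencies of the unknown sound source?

|f − 855| = 3, so f = 855 ± 3.

852 Hz or 858 Hz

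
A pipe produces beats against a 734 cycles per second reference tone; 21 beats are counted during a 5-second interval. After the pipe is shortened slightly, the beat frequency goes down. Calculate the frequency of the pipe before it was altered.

Beat frequency = 21/5 = 4.2 Hz.
|f − 734| = 4.2, so the pipe was at either 729.8 Hz or 738.2 Hz.
A shorter pipe has a higher fundamental; the adjustment raises the pipe's frequency.
The beat rate fell, so the adjustment moved the pipe toward 734 Hz — it must have started below the reference.

729.8 Hz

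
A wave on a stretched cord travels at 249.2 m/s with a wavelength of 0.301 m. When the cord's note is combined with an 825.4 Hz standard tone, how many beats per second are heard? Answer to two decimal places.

2.51 Hz

Source frequency f = v/λ = 249.2/0.301 = 827.9070 Hz.
f_beat = |827.9070 − 825.4| = 2.51 Hz.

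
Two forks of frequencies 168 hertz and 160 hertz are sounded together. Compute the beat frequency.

8 Hz

f_beat = |f₁ − f₂|.
|168 − 160| = 8 Hz.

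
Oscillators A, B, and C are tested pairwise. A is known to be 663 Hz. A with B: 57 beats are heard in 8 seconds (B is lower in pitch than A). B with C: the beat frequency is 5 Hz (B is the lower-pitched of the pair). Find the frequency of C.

A–B: Beat frequency = 57/8 = 7.125 Hz.
B is below A, so f_B = 663 − 7.125 = 655.875 Hz.
C is above B, so f_C = 655.875 + 5 = 660.875 Hz.

660.875 Hz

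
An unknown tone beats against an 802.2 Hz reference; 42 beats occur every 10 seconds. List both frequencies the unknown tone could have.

798 Hz or 806.4 Hz

Beat frequency = 42/10 = 4.2 Hz.
|f − 802.2| = 4.2, so f = 802.2 ± 4.2.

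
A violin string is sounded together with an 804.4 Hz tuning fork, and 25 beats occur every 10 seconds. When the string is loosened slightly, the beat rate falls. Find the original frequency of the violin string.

806.9 Hz

Beat frequency = 25/10 = 2.5 Hz.
|f − 804.4| = 2.5, so the violin string was at either 801.9 Hz or 806.9 Hz.
Reducing tension lowers a string's frequency; the adjustment lowers the violin string's frequency.
The beat rate fell, so the adjustment moved the violin string toward 804.4 Hz — it must have started above the reference.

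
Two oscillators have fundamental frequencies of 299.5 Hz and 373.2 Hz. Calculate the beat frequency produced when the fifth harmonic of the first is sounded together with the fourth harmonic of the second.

Fifth harmonic of the first: 5·299.5 = 1497.5 Hz.
Fourth harmonic of the second: 4·373.2 = 1492.8 Hz.
f_beat = |1497.5 − 1492.8| = 4.7 Hz.

4.7 Hz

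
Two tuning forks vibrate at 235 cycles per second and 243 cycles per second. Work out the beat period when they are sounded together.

0.125 s

f_beat = |235 − 243| = 8 Hz.
Beat period T = 1 / f_beat = 1 / 8 s.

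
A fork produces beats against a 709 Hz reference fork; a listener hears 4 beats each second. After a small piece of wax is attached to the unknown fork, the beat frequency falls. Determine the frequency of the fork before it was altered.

|f − 709| = 4, so the fork was at either 705 Hz or 713 Hz.
Loading a fork with wax lowers its frequency; the adjustment lowers the fork's frequency.
The beat rate fell, so the adjustment moved the fork toward 709 Hz — it must have started above the reference.

713 Hz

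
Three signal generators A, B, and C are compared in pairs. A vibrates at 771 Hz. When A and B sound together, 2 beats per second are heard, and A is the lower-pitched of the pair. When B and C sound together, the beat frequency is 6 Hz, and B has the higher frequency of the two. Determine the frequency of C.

B is above A, so f_B = 771 + 2 = 773 Hz.
C is below B, so f_C = 773 − 6 = 767 Hz.

767 Hz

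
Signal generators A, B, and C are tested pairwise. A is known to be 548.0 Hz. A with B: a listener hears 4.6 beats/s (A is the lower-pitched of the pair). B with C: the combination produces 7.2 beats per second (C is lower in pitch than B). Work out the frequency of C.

B is above A, so f_B = 548.0 + 4.6 = 552.6 Hz.
C is below B, so f_C = 552.6 − 7.2 = 545.4 Hz.

545.4 Hz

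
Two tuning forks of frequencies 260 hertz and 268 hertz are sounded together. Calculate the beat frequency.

The beat frequency equals the magnitude of the frequency difference.
|260 − 268| = 8 Hz.

8 Hz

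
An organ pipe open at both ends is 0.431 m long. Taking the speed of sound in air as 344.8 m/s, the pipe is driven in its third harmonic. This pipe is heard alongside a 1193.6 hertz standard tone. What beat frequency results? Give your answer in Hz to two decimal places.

6.40 Hz

Open pipe: f_n = n·v/(2L) = 3·344.8/(2·0.431) = 1200.0000 Hz.
f_beat = |1200.0000 − 1193.6| = 6.40 Hz.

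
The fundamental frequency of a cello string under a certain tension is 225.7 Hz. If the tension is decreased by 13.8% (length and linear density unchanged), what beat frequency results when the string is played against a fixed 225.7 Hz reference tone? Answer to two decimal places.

For a string, f ∝ √T, so the new frequency is 225.7·√0.862 = 209.5488 Hz.
f_beat = |209.5488 − 225.7| = 16.15 Hz.

16.15 Hz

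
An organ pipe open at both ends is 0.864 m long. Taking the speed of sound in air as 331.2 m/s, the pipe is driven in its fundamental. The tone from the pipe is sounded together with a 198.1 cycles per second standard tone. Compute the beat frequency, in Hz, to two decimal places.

Open pipe: f_n = n·v/(2L) = 1·331.2/(2·0.864) = 191.6667 Hz.
f_beat = |191.6667 − 198.1| = 6.43 Hz.

6.43 Hz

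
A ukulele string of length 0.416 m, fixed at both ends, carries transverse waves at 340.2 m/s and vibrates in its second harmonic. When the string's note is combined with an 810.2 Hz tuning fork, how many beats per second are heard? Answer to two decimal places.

For a string fixed at both ends, f_n = n·v/(2L) = 2·340.2/(2·0.416) = 817.7885 Hz.
f_beat = |817.7885 − 810.2| = 7.59 Hz.

7.59 Hz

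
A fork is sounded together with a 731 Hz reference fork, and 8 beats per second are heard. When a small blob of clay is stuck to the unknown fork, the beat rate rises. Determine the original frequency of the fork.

|f − 731| = 8, so the fork was at either 723 Hz or 739 Hz.
Adding mass to a fork lowers its frequency; the adjustment lowers the fork's frequency.
The beat rate rose, so the adjustment moved the fork further from 731 Hz — it was already below the reference.

723 Hz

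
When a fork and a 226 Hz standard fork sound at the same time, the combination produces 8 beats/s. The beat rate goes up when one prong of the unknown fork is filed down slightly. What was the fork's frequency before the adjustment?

234 Hz

|f − 226| = 8, so the fork was at either 218 Hz or 234 Hz.
Filing a prong removes mass and raises the fork's frequency; the adjustment raises the fork's frequency.
The beat rate rose, so the adjustment moved the fork further from 226 Hz — it was already above the reference.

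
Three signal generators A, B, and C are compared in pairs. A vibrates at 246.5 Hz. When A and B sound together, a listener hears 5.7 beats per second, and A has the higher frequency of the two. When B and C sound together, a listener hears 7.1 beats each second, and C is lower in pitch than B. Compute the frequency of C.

B is below A, so f_B = 246.5 − 5.7 = 240.8 Hz.
C is below B, so f_C = 240.8 − 7.1 = 233.7 Hz.

233.7 Hz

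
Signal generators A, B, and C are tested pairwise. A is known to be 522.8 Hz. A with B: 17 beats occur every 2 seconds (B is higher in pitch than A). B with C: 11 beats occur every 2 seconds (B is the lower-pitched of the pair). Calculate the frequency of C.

536.8 Hz

A–B: Beat frequency = 17/2 = 8.5 Hz.
B is above A, so f_B = 522.8 + 8.5 = 531.3 Hz.
B–C: Beat frequency = 11/2 = 5.5 Hz.
C is above B, so f_C = 531.3 + 5.5 = 536.8 Hz.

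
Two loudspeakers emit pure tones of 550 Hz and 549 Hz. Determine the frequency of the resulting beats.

1 Hz

The beat frequency equals the magnitude of the frequency difference.
|550 − 549| = 1 Hz.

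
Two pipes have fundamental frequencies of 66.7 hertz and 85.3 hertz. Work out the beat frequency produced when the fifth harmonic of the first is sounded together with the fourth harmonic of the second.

7.7 Hz

Fifth harmonic of the first: 5·66.7 = 333.5 Hz.
Fourth harmonic of the second: 4·85.3 = 341.2 Hz.
f_beat = |333.5 − 341.2| = 7.7 Hz.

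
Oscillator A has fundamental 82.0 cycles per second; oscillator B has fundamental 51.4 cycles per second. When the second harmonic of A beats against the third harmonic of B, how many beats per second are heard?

Second harmonic of the first: 2·82.0 = 164.0 Hz.
Third harmonic of the second: 3·51.4 = 154.2 Hz.
f_beat = |164.0 − 154.2| = 9.8 Hz.

9.8 Hz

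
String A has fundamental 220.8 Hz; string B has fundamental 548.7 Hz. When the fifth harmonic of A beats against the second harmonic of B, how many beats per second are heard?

6.6 Hz

Fifth harmonic of the first: 5·220.8 = 1104.0 Hz.
Second harmonic of the second: 2·548.7 = 1097.4 Hz.
f_beat = |1104.0 − 1097.4| = 6.6 Hz.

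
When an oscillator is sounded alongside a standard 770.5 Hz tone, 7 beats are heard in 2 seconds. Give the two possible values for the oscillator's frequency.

767 Hz or 774 Hz

Beat frequency = 7/2 = 3.5 Hz.
|f − 770.5| = 3.5, so f = 770.5 ± 3.5.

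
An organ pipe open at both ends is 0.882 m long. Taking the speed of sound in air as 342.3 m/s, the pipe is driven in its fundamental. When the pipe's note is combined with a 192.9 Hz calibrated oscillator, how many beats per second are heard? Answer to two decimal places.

1.15 Hz

Open pipe: f_n = n·v/(2L) = 1·342.3/(2·0.882) = 194.0476 Hz.
f_beat = |194.0476 − 192.9| = 1.15 Hz.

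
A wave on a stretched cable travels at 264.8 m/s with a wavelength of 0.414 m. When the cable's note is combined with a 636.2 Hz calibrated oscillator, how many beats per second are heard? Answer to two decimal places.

3.41 Hz

Source frequency f = v/λ = 264.8/0.414 = 639.6135 Hz.
f_beat = |639.6135 − 636.2| = 3.41 Hz.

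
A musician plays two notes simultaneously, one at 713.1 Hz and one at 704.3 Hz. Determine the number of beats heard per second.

The beat frequency equals the magnitude of the frequency difference.
|713.1 − 704.3| = 8.8 Hz.

8.8 Hz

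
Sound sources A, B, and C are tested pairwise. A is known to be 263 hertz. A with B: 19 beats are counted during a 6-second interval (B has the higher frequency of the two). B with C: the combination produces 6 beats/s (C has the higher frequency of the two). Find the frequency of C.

272.1667 Hz

A–B: Beat frequency = 19/6 = 3.1667 Hz.
B is above A, so f_B = 263 + 3.1667 = 266.1667 Hz.
C is above B, so f_C = 266.1667 + 6 = 272.1667 Hz.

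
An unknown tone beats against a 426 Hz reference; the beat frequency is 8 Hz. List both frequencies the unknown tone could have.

418 Hz or 434 Hz

|f − 426| = 8, so f = 426 ± 8.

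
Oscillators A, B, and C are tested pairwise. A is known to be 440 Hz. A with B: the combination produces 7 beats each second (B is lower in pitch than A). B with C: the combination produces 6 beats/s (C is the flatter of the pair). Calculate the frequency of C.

427 Hz

B is below A, so f_B = 440 − 7 = 433 Hz.
C is below B, so f_C = 433 − 6 = 427 Hz.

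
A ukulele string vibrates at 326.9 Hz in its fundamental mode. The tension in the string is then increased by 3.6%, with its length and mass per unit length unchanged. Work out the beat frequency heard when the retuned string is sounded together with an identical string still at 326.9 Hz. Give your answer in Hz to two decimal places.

For a string, f ∝ √T, so the new frequency is 326.9·√1.036 = 332.7322 Hz.
f_beat = |332.7322 − 326.9| = 5.83 Hz.

5.83 Hz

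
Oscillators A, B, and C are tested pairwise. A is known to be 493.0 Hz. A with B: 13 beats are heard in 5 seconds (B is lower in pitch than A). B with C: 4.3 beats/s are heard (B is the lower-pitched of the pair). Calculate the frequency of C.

A–B: Beat frequency = 13/5 = 2.6 Hz.
B is below A, so f_B = 493.0 − 2.6 = 490.4 Hz.
C is above B, so f_C = 490.4 + 4.3 = 494.7 Hz.

494.7 Hz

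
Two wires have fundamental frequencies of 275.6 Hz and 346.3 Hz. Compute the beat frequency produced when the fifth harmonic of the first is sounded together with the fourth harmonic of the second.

Fifth harmonic of the first: 5·275.6 = 1378.0 Hz.
Fourth harmonic of the second: 4·346.3 = 1385.2 Hz.
f_beat = |1378.0 − 1385.2| = 7.2 Hz.

7.2 Hz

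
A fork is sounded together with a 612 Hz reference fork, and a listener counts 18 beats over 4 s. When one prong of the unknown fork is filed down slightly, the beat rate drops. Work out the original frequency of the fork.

607.5 Hz

Beat frequency = 18/4 = 4.5 Hz.
|f − 612| = 4.5, so the fork was at either 607.5 Hz or 616.5 Hz.
Filing a prong removes mass and raises the fork's frequency; the adjustment raises the fork's frequency.
The beat rate fell, so the adjustment moved the fork toward 612 Hz — it must have started below the reference.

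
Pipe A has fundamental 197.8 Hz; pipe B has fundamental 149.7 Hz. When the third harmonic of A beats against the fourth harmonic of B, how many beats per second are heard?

Third harmonic of the first: 3·197.8 = 593.4 Hz.
Fourth harmonic of the second: 4·149.7 = 598.8 Hz.
f_beat = |593.4 − 598.8| = 5.4 Hz.

5.4 Hz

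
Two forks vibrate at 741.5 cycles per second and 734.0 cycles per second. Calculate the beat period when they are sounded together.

0.133 s

f_beat = |741.5 − 734.0| = 7.5 Hz.
Beat period T = 1 / f_beat = 1 / 7.5 s.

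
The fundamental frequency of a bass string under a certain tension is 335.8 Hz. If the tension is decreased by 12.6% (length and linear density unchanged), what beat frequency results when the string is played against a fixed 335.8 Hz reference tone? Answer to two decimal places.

For a string, f ∝ √T, so the new frequency is 335.8·√0.874 = 313.9326 Hz.
f_beat = |313.9326 − 335.8| = 21.87 Hz.

21.87 Hz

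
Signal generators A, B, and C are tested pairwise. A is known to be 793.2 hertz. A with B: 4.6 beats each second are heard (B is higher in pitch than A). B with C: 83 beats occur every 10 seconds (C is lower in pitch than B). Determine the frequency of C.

B is above A, so f_B = 793.2 + 4.6 = 797.8 Hz.
B–C: Beat frequency = 83/10 = 8.3 Hz.
C is below B, so f_C = 797.8 − 8.3 = 789.5 Hz.

789.5 Hz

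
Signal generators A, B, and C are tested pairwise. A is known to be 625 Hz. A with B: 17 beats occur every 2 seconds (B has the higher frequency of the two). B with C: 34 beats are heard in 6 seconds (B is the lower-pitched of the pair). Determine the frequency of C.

639.1667 Hz

A–B: Beat frequency = 17/2 = 8.5 Hz.
B is above A, so f_B = 625 + 8.5 = 633.5 Hz.
B–C: Beat frequency = 34/6 = 5.6667 Hz.
C is above B, so f_C = 633.5 + 5.6667 = 639.1667 Hz.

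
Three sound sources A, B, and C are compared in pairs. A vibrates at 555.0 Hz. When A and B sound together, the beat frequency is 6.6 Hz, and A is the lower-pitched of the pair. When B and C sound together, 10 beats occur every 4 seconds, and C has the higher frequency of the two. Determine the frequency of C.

B is above A, so f_B = 555.0 + 6.6 = 561.6 Hz.
B–C: Beat frequency = 10/4 = 2.5 Hz.
C is above B, so f_C = 561.6 + 2.5 = 564.1 Hz.

564.1 Hz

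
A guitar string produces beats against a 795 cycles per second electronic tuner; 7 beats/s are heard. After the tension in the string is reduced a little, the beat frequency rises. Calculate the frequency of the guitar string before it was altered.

788 Hz

|f − 795| = 7, so the guitar string was at either 788 Hz or 802 Hz.
Lower tension means lower frequency; the adjustment lowers the guitar string's frequency.
The beat rate rose, so the adjustment moved the guitar string further from 795 Hz — it was already below the reference.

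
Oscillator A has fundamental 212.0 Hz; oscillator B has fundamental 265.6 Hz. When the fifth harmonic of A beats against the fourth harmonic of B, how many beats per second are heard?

2.4 Hz

Fifth harmonic of the first: 5·212.0 = 1060.0 Hz.
Fourth harmonic of the second: 4·265.6 = 1062.4 Hz.
f_beat = |1060.0 − 1062.4| = 2.4 Hz.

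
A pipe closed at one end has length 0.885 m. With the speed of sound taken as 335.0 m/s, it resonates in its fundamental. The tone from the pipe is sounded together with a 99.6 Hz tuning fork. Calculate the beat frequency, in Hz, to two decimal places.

4.97 Hz

Closed pipe (odd harmonics): f_n = n·v/(4L) = 1·335.0/(4·0.885) = 94.6328 Hz.
f_beat = |94.6328 − 99.6| = 4.97 Hz.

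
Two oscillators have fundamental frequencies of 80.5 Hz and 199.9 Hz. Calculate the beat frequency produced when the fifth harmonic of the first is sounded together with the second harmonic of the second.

Fifth harmonic of the first: 5·80.5 = 402.5 Hz.
Second harmonic of the second: 2·199.9 = 399.8 Hz.
f_beat = |402.5 − 399.8| = 2.7 Hz.

2.7 Hz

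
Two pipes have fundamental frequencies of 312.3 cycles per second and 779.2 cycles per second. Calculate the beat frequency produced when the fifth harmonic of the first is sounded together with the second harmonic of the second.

Fifth harmonic of the first: 5·312.3 = 1561.5 Hz.
Second harmonic of the second: 2·779.2 = 1558.4 Hz.
f_beat = |1561.5 − 1558.4| = 3.1 Hz.

3.1 Hz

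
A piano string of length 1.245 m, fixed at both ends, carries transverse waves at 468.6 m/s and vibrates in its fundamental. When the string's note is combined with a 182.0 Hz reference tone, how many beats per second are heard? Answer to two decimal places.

6.19 Hz

For a string fixed at both ends, f_n = n·v/(2L) = 1·468.6/(2·1.245) = 188.1928 Hz.
f_beat = |188.1928 − 182.0| = 6.19 Hz.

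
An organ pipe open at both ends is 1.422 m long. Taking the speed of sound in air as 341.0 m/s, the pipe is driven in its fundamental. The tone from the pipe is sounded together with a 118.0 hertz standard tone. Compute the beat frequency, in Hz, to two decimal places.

1.90 Hz

Open pipe: f_n = n·v/(2L) = 1·341.0/(2·1.422) = 119.9015 Hz.
f_beat = |119.9015 − 118.0| = 1.90 Hz.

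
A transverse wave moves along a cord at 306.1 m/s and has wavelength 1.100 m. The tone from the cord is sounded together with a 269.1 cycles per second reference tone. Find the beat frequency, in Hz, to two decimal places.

Source frequency f = v/λ = 306.1/1.100 = 278.2727 Hz.
f_beat = |278.2727 − 269.1| = 9.17 Hz.

9.17 Hz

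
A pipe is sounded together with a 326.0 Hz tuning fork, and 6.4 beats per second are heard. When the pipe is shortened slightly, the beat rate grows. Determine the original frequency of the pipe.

332.4 Hz

|f − 326.0| = 6.4, so the pipe was at either 319.6 Hz or 332.4 Hz.
A shorter pipe has a higher fundamental; the adjustment raises the pipe's frequency.
The beat rate rose, so the adjustment moved the pipe further from 326.0 Hz — it was already above the reference.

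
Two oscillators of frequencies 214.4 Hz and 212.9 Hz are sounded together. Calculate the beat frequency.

1.5 Hz

The beat frequency equals the magnitude of the frequency difference.
|214.4 − 212.9| = 1.5 Hz.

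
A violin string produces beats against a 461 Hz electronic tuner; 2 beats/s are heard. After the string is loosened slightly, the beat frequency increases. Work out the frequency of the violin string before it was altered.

459 Hz

|f − 461| = 2, so the violin string was at either 459 Hz or 463 Hz.
Reducing tension lowers a string's frequency; the adjustment lowers the violin string's frequency.
The beat rate rose, so the adjustment moved the violin string further from 461 Hz — it was already below the reference.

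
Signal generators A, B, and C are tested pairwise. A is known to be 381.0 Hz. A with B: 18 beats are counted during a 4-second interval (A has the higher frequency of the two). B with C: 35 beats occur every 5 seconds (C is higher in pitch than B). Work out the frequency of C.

383.5 Hz

A–B: Beat frequency = 18/4 = 4.5 Hz.
B is below A, so f_B = 381.0 − 4.5 = 376.5 Hz.
B–C: Beat frequency = 35/5 = 7 Hz.
C is above B, so f_C = 376.5 + 7 = 383.5 Hz.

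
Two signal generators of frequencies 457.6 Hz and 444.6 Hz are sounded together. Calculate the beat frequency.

f_beat = |f₁ − f₂|.
|457.6 − 444.6| = 13 Hz.

13 Hz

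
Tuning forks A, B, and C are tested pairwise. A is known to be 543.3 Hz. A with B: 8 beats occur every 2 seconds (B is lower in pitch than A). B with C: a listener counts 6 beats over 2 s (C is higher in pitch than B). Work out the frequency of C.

542.3 Hz

A–B: Beat frequency = 8/2 = 4 Hz.
B is below A, so f_B = 543.3 − 4 = 539.3 Hz.
B–C: Beat frequency = 6/2 = 3 Hz.
C is above B, so f_C = 539.3 + 3 = 542.3 Hz.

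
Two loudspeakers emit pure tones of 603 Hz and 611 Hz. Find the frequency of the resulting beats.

8 Hz

Beats arise from superposition of two nearby frequencies; the beat rate is |f₁ − f₂|.
|603 − 611| = 8 Hz.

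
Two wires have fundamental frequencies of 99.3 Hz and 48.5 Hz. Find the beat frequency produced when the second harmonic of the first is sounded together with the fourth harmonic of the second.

4.6 Hz

Second harmonic of the first: 2·99.3 = 198.6 Hz.
Fourth harmonic of the second: 4·48.5 = 194.0 Hz.
f_beat = |198.6 − 194.0| = 4.6 Hz.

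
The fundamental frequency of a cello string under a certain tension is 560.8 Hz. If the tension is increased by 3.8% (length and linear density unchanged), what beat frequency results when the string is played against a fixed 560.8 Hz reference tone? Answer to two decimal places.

For a string, f ∝ √T, so the new frequency is 560.8·√1.038 = 571.3559 Hz.
f_beat = |571.3559 − 560.8| = 10.56 Hz.

10.56 Hz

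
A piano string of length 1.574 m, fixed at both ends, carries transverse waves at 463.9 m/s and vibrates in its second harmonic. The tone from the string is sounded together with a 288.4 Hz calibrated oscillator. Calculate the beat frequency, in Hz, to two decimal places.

For a string fixed at both ends, f_n = n·v/(2L) = 2·463.9/(2·1.574) = 294.7268 Hz.
f_beat = |294.7268 − 288.4| = 6.33 Hz.

6.33 Hz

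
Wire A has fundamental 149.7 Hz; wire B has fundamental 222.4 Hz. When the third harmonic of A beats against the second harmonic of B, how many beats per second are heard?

4.3 Hz

Third harmonic of the first: 3·149.7 = 449.1 Hz.
Second harmonic of the second: 2·222.4 = 444.8 Hz.
f_beat = |449.1 − 444.8| = 4.3 Hz.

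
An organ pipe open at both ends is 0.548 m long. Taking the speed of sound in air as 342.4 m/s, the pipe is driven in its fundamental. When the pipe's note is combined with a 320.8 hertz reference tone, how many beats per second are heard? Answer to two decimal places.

Open pipe: f_n = n·v/(2L) = 1·342.4/(2·0.548) = 312.4088 Hz.
f_beat = |312.4088 − 320.8| = 8.39 Hz.

8.39 Hz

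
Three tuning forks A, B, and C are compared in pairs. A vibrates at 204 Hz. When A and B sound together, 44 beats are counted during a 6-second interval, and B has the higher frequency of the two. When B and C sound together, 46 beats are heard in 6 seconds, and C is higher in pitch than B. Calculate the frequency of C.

219 Hz

A–B: Beat frequency = 44/6 = 7.3333 Hz.
B is above A, so f_B = 204 + 7.3333 = 211.3333 Hz.
B–C: Beat frequency = 46/6 = 7.6667 Hz.
C is above B, so f_C = 211.3333 + 7.6667 = 219 Hz.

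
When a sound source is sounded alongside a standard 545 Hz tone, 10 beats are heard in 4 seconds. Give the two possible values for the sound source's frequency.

542.5 Hz or 547.5 Hz

Beat frequency = 10/4 = 2.5 Hz.
|f − 545| = 2.5, so f = 545 ± 2.5.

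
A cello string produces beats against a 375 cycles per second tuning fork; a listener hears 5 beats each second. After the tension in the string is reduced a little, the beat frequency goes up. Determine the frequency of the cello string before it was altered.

|f − 375| = 5, so the cello string was at either 370 Hz or 380 Hz.
Lower tension means lower frequency; the adjustment lowers the cello string's frequency.
The beat rate rose, so the adjustment moved the cello string further from 375 Hz — it was already below the reference.

370 Hz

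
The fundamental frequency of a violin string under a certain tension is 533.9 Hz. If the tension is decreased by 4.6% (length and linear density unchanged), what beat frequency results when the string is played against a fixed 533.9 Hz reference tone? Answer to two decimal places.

For a string, f ∝ √T, so the new frequency is 533.9·√0.954 = 521.4757 Hz.
f_beat = |521.4757 − 533.9| = 12.42 Hz.

12.42 Hz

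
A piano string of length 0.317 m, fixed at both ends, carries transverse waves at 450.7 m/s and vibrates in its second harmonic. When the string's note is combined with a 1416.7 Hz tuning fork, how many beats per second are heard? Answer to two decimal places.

5.07 Hz

For a string fixed at both ends, f_n = n·v/(2L) = 2·450.7/(2·0.317) = 1421.7666 Hz.
f_beat = |1421.7666 − 1416.7| = 5.07 Hz.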